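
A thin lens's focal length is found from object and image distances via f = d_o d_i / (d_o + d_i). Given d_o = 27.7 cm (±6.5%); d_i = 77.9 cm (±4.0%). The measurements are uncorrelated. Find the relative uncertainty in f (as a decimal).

0.0491

∂f/∂d_o = (d_i/(d_o+d_i))² = 0.544;  ∂f/∂d_i = (d_o/(d_o+d_i))² = 0.0688
δf = √((∂f/∂d_o · δd_o)² + (∂f/∂d_i · δd_i)²) = √(0.960 + 0.0460) = 1.00 cm
f = 20.4 cm, so δf/f = 1.00/20.4 = 0.0491.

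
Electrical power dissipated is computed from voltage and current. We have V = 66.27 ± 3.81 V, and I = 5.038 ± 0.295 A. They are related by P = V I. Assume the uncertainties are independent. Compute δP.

Each factor contributes (exponent × relative error)² to (δP/P)²:
  (1·δV/V)² = (1×0.0575)² = 0.00331;  (1·δI/I)² = (1×0.0586)² = 0.00343
δP/P = √(0.00673) = 0.0821
P = 333.9 W, so δP = 0.0821 × 333.9 = 27.4 W.

27.4 W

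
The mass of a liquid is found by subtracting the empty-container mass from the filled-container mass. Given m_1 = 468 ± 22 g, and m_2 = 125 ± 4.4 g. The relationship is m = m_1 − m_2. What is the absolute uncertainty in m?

m is a linear combination, so absolute uncertainties add in quadrature:
  (δm_1)² = 484;  (δm_2)² = 19.4
δm = √(503) = 22.4 g

22.4 g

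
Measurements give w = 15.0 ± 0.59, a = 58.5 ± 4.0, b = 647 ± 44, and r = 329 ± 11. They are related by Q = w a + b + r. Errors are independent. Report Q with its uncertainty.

1850 ± 82.8

Let p = w·a = 878. δp/p = √((1·δw/w)² + (1·δa/a)²) = √(0.00155 + 0.00468) = 0.0789, so δp = 69.2.
Q = p + b + r: δQ = √(δp² + δb² + δr²) = √(4790 + 1940 + 121) = 82.8
Q = 1850.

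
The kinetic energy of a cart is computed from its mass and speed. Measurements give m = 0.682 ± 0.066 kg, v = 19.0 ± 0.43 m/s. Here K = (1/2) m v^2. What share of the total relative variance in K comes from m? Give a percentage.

82.1%

(δK/K)² = (1·δm/m)² + (2·δv/v)²
  m term: (1×0.0968)² = 0.00937
  v term: (2×0.0226)² = 0.00205
Total = 0.0114. Share from m = 0.00937/0.0114 = 0.821.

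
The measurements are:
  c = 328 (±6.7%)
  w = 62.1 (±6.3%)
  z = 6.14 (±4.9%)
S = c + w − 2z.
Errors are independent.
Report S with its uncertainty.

378 ± 22.3

Sums and differences: (δS)² = Σ (cᵢ δxᵢ)².
  (δc)² = 483;  (δw)² = 15.3;  (2·δz)² = 0.362
δS = √(499) = 22.3
S = 378.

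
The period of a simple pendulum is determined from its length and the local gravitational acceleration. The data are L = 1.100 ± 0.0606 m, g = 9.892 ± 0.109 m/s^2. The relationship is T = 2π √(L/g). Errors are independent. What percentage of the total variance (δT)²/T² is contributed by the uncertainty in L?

96.2%

(δT/T)² = (½·δL/L)² + (−½·δg/g)²
  L term: (0.5×0.0551)² = 0.000759
  g term: (-0.5×0.0110)² = 3.04e-05
Total = 0.000789. Share from L = 0.000759/0.000789 = 0.962.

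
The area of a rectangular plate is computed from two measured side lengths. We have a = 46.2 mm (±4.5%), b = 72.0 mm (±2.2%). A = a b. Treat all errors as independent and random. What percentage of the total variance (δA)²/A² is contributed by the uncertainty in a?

80.7%

(δA/A)² = (1·δa/a)² + (1·δb/b)²
  a term: (1×0.0450)² = 0.00202
  b term: (1×0.0220)² = 0.000484
Total = 0.00251. Share from a = 0.00202/0.00251 = 0.807.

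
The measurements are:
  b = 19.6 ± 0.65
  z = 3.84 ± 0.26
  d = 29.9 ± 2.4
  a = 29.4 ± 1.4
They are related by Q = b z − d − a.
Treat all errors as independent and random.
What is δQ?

6.32

Let p = b·z = 75.3. δp/p = √((1·δb/b)² + (1·δz/z)²) = √(0.00110 + 0.00458) = 0.0754, so δp = 5.67.
Q = p − d − a: δQ = √(δp² + δd² + δa²) = √(32.2 + 5.76 + 1.96) = 6.32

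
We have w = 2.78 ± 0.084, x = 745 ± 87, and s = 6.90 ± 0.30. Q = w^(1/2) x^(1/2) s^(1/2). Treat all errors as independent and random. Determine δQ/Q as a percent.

6.41%

Q is a product of powers, so relative uncertainties combine in quadrature:
  (½·δw/w)² = (0.5×0.0302)² = 0.000228;  (½·δx/x)² = (0.5×0.117)² = 0.00341;  (½·δs/s)² = (0.5×0.0435)² = 0.000473
δQ/Q = √(0.00411) = 0.0641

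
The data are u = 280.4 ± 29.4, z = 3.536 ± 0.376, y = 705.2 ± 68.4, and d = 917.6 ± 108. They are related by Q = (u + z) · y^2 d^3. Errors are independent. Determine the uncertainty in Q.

Let w = u + z = 283.9. δw = √(δu² + δz²) = √(864 + 0.141) = 29.4, so δw/w = 0.104.
Q is then a monomial in w, y, d:
δQ/Q = √((δw/w)² + (2·δy/y)² + (3·δd/d)²) = √(0.0107 + 0.0376 + 0.125) = 0.416
Q = 1.091e+17, so δQ = 0.416 × 1.091e+17 = 4.54e+16.

4.54e+16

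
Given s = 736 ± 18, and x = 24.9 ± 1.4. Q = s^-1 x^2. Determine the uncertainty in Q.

For a monomial Q ∝ s^-1, x^2, fractional errors add in quadrature:
  (-1·δs/s)² = (-1×0.0245)² = 0.000598;  (2·δx/x)² = (2×0.0562)² = 0.0126
δQ/Q = √(0.0132) = 0.115
Q = 0.842, so δQ = 0.115 × 0.842 = 0.0969.

0.0969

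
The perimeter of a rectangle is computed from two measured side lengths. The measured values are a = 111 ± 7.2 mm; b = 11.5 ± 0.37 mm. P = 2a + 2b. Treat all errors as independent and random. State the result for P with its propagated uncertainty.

Absolute uncertainties add in quadrature for a linear combination:
  (2·δa)² = 207;  (2·δb)² = 0.548
δP = √(208) = 14.4 mm
P = 245 mm.

245 ± 14.4 mm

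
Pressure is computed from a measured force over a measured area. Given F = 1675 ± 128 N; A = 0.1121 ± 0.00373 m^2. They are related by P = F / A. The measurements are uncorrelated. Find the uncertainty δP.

P is a product of powers, so relative uncertainties combine in quadrature:
  (1·δF/F)² = (1×0.0764)² = 0.00584;  (-1·δA/A)² = (-1×0.0333)² = 0.00111
δP/P = √(0.00695) = 0.0833
P = 14940 Pa, so δP = 0.0833 × 14940 = 1250 Pa.

1250 Pa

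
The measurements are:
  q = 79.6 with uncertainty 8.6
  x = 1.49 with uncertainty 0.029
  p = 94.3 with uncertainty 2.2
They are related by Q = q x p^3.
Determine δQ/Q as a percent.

Each factor contributes (exponent × relative error)² to (δQ/Q)²:
  (1·δq/q)² = (1×0.108)² = 0.0117;  (1·δx/x)² = (1×0.0195)² = 0.000379;  (3·δp/p)² = (3×0.0233)² = 0.00490
δQ/Q = √(0.0170) = 0.130

13.0%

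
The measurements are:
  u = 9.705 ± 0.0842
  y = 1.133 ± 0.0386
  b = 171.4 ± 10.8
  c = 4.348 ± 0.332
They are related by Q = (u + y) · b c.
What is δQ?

Let w = u + y = 10.84. δw = √(δu² + δy²) = √(0.00709 + 0.00149) = 0.0926, so δw/w = 0.00855.
Q is then a monomial in w, b, c:
δQ/Q = √((δw/w)² + (1·δb/b)² + (1·δc/c)²) = √(7.3e-05 + 0.00397 + 0.00583) = 0.0994
Q = 8077, so δQ = 0.0994 × 8077 = 803.

803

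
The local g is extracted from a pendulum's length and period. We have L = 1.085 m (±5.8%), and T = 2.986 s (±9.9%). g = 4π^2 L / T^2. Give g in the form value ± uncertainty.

Each factor contributes (exponent × relative error)² to (δg/g)²:
  (1·δL/L)² = (1×0.0580)² = 0.00336;  (-2·δT/T)² = (-2×0.0990)² = 0.0392
δg/g = √(0.0426) = 0.206
g = 4.804 m/s^2, so δg = 0.206 × 4.804 = 0.991 m/s^2.

4.804 ± 0.991 m/s^2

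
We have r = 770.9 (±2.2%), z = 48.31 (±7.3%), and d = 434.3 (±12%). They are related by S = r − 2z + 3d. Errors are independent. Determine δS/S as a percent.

For a sum/difference, combine absolute errors in quadrature:
  (δr)² = 288;  (2·δz)² = 49.7;  (3·δd)² = 24400
δS = √(24800) = 157
S = 1977, so δS/S = 157/1977 = 0.0796.

7.96%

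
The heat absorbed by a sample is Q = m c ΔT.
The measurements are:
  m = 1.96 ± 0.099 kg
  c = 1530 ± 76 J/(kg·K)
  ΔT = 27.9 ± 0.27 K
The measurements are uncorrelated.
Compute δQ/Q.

Products/powers → add relative errors in quadrature, weighted by exponent:
  (1·δm/m)² = (1×0.0505)² = 0.00255;  (1·δc/c)² = (1×0.0497)² = 0.00247;  (1·δΔT/ΔT)² = (1×0.00968)² = 9.37e-05
δQ/Q = √(0.00511) = 0.0715

0.0715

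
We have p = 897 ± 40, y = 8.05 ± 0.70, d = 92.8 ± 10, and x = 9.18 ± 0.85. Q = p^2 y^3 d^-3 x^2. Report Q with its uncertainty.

44300 ± 20500

Since Q is a product/quotient, work with relative uncertainties:
  (2·δp/p)² = (2×0.0446)² = 0.00795;  (3·δy/y)² = (3×0.0870)² = 0.0681;  (-3·δd/d)² = (-3×0.108)² = 0.105;  (2·δx/x)² = (2×0.0926)² = 0.0343
δQ/Q = √(0.215) = 0.463
Q = 44300, so δQ = 0.463 × 44300 = 20500.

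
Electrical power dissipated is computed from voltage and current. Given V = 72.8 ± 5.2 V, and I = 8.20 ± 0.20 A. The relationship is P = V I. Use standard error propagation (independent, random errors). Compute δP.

Relative error in a monomial: (δP/P)² = Σ (nᵢ · δxᵢ/xᵢ)².
  (1·δV/V)² = (1×0.0714)² = 0.00510;  (1·δI/I)² = (1×0.0244)² = 0.000595
δP/P = √(0.00570) = 0.0755
P = 597 W, so δP = 0.0755 × 597 = 45.1 W.

45.1 W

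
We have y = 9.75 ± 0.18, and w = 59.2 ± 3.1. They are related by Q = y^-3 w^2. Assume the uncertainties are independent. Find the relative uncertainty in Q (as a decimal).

Products/powers → add relative errors in quadrature, weighted by exponent:
  (-3·δy/y)² = (-3×0.0185)² = 0.00307;  (2·δw/w)² = (2×0.0524)² = 0.0110
δQ/Q = √(0.0140) = 0.118

0.118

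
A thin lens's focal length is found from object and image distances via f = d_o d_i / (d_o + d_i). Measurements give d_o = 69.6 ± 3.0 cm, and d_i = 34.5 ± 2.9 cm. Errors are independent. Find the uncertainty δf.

1.34 cm

∂f/∂d_o = (d_i/(d_o+d_i))² = 0.110;  ∂f/∂d_i = (d_o/(d_o+d_i))² = 0.447
δf = √((∂f/∂d_o · δd_o)² + (∂f/∂d_i · δd_i)²) = √(0.109 + 1.68) = 1.34 cm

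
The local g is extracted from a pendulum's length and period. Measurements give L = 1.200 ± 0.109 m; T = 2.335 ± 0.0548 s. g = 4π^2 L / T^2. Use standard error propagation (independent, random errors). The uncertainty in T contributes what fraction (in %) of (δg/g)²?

(δg/g)² = (1·δL/L)² + (-2·δT/T)²
  L term: (1×0.0908)² = 0.00825
  T term: (-2×0.0235)² = 0.00220
Total = 0.0105. Share from T = 0.00220/0.0105 = 0.211.

21.1%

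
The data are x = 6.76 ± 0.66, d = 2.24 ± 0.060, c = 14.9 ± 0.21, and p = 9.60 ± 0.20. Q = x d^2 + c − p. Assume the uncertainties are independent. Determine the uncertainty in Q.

3.79

Let w = x·d^2 = 33.9. δw/w = √((1·δx/x)² + (2·δd/d)²) = √(0.00953 + 0.00287) = 0.111, so δw = 3.78.
Q = w + c − p: δQ = √(δw² + δc² + δp²) = √(14.3 + 0.0441 + 0.0400) = 3.79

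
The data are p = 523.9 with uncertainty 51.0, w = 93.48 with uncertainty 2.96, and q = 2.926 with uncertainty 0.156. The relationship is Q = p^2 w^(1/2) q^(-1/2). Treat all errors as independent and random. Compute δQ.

3.06e+05

Each factor contributes (exponent × relative error)² to (δQ/Q)²:
  (2·δp/p)² = (2×0.0973)² = 0.0379;  (½·δw/w)² = (0.5×0.0317)² = 0.000251;  (−½·δq/q)² = (-0.5×0.0533)² = 0.000711
δQ/Q = √(0.0389) = 0.197
Q = 1.551e+06, so δQ = 0.197 × 1.551e+06 = 3.06e+05.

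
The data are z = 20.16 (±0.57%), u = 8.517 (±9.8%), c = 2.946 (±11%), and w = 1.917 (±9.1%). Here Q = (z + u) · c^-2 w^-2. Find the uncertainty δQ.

0.258

Let h = z + u = 28.68. δh = √(δz² + δu²) = √(0.0132 + 0.697) = 0.843, so δh/h = 0.0294.
Q is then a monomial in h, c, w:
δQ/Q = √((δh/h)² + (-2·δc/c)² + (-2·δw/w)²) = √(0.000863 + 0.0484 + 0.0331) = 0.287
Q = 0.8991, so δQ = 0.287 × 0.8991 = 0.258.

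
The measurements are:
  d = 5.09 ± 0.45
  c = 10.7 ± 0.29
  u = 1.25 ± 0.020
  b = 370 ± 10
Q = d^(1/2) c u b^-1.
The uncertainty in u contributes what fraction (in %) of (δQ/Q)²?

6.97%

(δQ/Q)² = (½·δd/d)² + (1·δc/c)² + (1·δu/u)² + (-1·δb/b)²
  d term: (0.5×0.0884)² = 0.00195
  c term: (1×0.0271)² = 0.000735
  u term: (1×0.0160)² = 0.000256
  b term: (-1×0.0270)² = 0.000730
Total = 0.00368. Share from u = 0.000256/0.00368 = 0.0697.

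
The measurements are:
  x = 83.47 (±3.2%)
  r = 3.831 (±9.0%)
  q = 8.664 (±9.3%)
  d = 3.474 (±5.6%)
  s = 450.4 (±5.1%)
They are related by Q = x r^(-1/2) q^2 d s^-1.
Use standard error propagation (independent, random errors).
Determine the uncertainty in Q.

Products/powers → add relative errors in quadrature, weighted by exponent:
  (1·δx/x)² = (1×0.0320)² = 0.00102;  (−½·δr/r)² = (-0.5×0.0900)² = 0.00202;  (2·δq/q)² = (2×0.0930)² = 0.0346;  (1·δd/d)² = (1×0.0560)² = 0.00314;  (-1·δs/s)² = (-1×0.0510)² = 0.00260
δQ/Q = √(0.0434) = 0.208
Q = 24.69, so δQ = 0.208 × 24.69 = 5.14.

5.14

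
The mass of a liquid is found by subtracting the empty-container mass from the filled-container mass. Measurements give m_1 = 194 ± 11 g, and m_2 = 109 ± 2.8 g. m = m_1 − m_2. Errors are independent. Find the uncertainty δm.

m is a linear combination, so absolute uncertainties add in quadrature:
  (δm_1)² = 121;  (δm_2)² = 7.84
δm = √(129) = 11.4 g

11.4 g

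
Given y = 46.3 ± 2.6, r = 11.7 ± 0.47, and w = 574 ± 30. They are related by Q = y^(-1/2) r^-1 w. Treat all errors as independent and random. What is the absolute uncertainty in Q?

0.517

Q is a product of powers, so relative uncertainties combine in quadrature:
  (−½·δy/y)² = (-0.5×0.0562)² = 0.000788;  (-1·δr/r)² = (-1×0.0402)² = 0.00161;  (1·δw/w)² = (1×0.0523)² = 0.00273
δQ/Q = √(0.00513) = 0.0716
Q = 7.21, so δQ = 0.0716 × 7.21 = 0.517.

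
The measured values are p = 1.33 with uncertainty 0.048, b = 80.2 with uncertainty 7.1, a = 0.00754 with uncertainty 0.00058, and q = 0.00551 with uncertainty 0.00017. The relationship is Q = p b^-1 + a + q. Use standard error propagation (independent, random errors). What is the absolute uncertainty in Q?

Let w = p·b^-1 = 0.0166. δw/w = √((1·δp/p)² + (-1·δb/b)²) = √(0.00130 + 0.00784) = 0.0956, so δw = 0.00159.
Q = w + a + q: δQ = √(δw² + δa² + δq²) = √(2.51e-06 + 3.36e-07 + 2.89e-08) = 0.00170

0.00170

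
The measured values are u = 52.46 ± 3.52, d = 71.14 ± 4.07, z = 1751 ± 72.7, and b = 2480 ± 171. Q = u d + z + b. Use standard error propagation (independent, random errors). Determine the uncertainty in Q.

Let p = u·d = 3732. δp/p = √((1·δu/u)² + (1·δd/d)²) = √(0.00450 + 0.00327) = 0.0882, so δp = 329.
Q = p + z + b: δQ = √(δp² + δz² + δb²) = √(1.08e+05 + 5290 + 29200) = 378

378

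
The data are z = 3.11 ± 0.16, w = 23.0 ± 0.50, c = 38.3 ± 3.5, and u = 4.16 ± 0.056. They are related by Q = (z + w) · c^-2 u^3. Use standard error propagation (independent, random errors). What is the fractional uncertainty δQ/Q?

0.188

Let h = z + w = 26.1. δh = √(δz² + δw²) = √(0.0256 + 0.250) = 0.525, so δh/h = 0.0201.
Q is then a monomial in h, c, u:
δQ/Q = √((δh/h)² + (-2·δc/c)² + (3·δu/u)²) = √(0.000404 + 0.0334 + 0.00163) = 0.188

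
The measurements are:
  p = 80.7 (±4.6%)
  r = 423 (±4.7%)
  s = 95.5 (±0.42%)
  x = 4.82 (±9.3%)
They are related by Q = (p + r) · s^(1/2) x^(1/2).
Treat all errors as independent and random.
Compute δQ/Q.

0.0615

Let u = p + r = 504. δu = √(δp² + δr²) = √(13.8 + 395) = 20.2, so δu/u = 0.0402.
Q is then a monomial in u, s, x:
δQ/Q = √((δu/u)² + (½·δs/s)² + (½·δx/x)²) = √(0.00161 + 4.41e-06 + 0.00216) = 0.0615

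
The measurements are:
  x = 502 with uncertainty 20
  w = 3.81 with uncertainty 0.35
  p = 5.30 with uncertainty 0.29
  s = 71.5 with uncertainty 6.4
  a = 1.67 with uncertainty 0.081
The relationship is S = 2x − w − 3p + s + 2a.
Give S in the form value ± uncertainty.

1060 ± 40.5

Sums and differences: (δS)² = Σ (cᵢ δxᵢ)².
  (2·δx)² = 1600;  (δw)² = 0.122;  (3·δp)² = 0.757;  (δs)² = 41.0;  (2·δa)² = 0.0262
δS = √(1640) = 40.5
S = 1060.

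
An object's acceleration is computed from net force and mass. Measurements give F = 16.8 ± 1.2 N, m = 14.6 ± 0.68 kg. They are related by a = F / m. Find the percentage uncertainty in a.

For a monomial a ∝ F, m^-1, fractional errors add in quadrature:
  (1·δF/F)² = (1×0.0714)² = 0.00510;  (-1·δm/m)² = (-1×0.0466)² = 0.00217
δa/a = √(0.00727) = 0.0853

8.53%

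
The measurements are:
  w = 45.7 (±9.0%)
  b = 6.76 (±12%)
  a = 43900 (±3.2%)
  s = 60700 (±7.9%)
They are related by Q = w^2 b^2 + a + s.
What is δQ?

Let p = w^2·b^2 = 95400. δp/p = √((2·δw/w)² + (2·δb/b)²) = √(0.0324 + 0.0576) = 0.300, so δp = 28600.
Q = p + a + s: δQ = √(δp² + δa² + δs²) = √(8.2e+08 + 1.97e+06 + 2.3e+07) = 29100

29100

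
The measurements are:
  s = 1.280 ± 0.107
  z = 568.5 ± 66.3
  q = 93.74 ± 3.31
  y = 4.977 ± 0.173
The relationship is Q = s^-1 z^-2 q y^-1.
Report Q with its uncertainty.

(4.553 ± 1.15) × 10^-5

For a monomial Q ∝ s^-1, z^-2, q, y^-1, fractional errors add in quadrature:
  (-1·δs/s)² = (-1×0.0836)² = 0.00699;  (-2·δz/z)² = (-2×0.117)² = 0.0544;  (1·δq/q)² = (1×0.0353)² = 0.00125;  (-1·δy/y)² = (-1×0.0348)² = 0.00121
δQ/Q = √(0.0638) = 0.253
Q = 4.553e-05, so δQ = 0.253 × 4.553e-05 = 1.15e-05.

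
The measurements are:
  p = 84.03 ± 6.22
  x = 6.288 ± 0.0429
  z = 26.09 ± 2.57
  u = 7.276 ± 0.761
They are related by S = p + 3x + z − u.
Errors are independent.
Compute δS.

6.77

Absolute uncertainties add in quadrature for a linear combination:
  (δp)² = 38.7;  (3·δx)² = 0.0166;  (δz)² = 6.60;  (δu)² = 0.579
δS = √(45.9) = 6.77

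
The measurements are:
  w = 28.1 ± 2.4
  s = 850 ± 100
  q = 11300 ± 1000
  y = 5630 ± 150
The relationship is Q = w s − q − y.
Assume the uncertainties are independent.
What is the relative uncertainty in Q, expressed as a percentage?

Let p = w·s = 23900. δp/p = √((1·δw/w)² + (1·δs/s)²) = √(0.00729 + 0.0138) = 0.145, so δp = 3470.
Q = p − q − y: δQ = √(δp² + δq² + δy²) = √(1.21e+07 + 1e+06 + 22500) = 3620
Q = 6960, so δQ/Q = 3620/6960 = 0.520.

52.0%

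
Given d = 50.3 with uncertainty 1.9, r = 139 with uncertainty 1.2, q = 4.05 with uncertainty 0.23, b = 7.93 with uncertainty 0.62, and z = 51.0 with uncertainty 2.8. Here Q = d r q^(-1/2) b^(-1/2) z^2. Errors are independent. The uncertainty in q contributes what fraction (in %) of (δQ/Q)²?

(δQ/Q)² = (1·δd/d)² + (1·δr/r)² + (−½·δq/q)² + (−½·δb/b)² + (2·δz/z)²
  d term: (1×0.0378)² = 0.00143
  r term: (1×0.00863)² = 7.45e-05
  q term: (-0.5×0.0568)² = 0.000806
  b term: (-0.5×0.0782)² = 0.00153
  z term: (2×0.0549)² = 0.0121
Total = 0.0159. Share from q = 0.000806/0.0159 = 0.0507.

5.07%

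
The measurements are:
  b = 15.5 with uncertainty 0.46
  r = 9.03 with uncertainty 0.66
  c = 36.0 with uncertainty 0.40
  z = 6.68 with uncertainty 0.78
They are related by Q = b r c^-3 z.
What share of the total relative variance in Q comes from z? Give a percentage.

65.0%

(δQ/Q)² = (1·δb/b)² + (1·δr/r)² + (-3·δc/c)² + (1·δz/z)²
  b term: (1×0.0297)² = 0.000881
  r term: (1×0.0731)² = 0.00534
  c term: (-3×0.0111)² = 0.00111
  z term: (1×0.117)² = 0.0136
Total = 0.0210. Share from z = 0.0136/0.0210 = 0.650.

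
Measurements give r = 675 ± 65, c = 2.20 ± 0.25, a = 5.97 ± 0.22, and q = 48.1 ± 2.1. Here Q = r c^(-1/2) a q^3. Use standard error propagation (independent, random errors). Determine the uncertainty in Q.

Since Q is a product/quotient, work with relative uncertainties:
  (1·δr/r)² = (1×0.0963)² = 0.00927;  (−½·δc/c)² = (-0.5×0.114)² = 0.00323;  (1·δa/a)² = (1×0.0369)² = 0.00136;  (3·δq/q)² = (3×0.0437)² = 0.0172
δQ/Q = √(0.0310) = 0.176
Q = 3.02e+08, so δQ = 0.176 × 3.02e+08 = 5.32e+07.

5.32e+07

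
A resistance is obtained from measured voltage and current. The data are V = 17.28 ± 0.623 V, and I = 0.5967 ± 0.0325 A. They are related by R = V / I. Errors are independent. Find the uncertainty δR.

1.89 Ω

Relative error in a monomial: (δR/R)² = Σ (nᵢ · δxᵢ/xᵢ)².
  (1·δV/V)² = (1×0.0361)² = 0.00130;  (-1·δI/I)² = (-1×0.0545)² = 0.00297
δR/R = √(0.00427) = 0.0653
R = 28.96 Ω, so δR = 0.0653 × 28.96 = 1.89 Ω.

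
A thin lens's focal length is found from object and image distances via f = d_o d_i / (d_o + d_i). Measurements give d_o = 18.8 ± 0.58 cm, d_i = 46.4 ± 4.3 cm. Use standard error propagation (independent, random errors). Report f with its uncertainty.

13.4 ± 0.463 cm

∂f/∂d_o = (d_i/(d_o+d_i))² = 0.506;  ∂f/∂d_i = (d_o/(d_o+d_i))² = 0.0831
δf = √((∂f/∂d_o · δd_o)² + (∂f/∂d_i · δd_i)²) = √(0.0863 + 0.128) = 0.463 cm
f = 13.4 cm.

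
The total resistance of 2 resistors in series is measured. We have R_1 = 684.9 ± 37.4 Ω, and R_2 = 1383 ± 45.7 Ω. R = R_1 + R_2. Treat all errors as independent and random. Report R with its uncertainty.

2068 ± 59.1 Ω

Sums and differences: (δR)² = Σ (cᵢ δxᵢ)².
  (δR_1)² = 1400;  (δR_2)² = 2090
δR = √(3490) = 59.1 Ω
R = 2068 Ω.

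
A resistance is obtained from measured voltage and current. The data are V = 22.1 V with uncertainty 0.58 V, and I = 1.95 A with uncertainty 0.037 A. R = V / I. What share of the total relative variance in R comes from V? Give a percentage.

(δR/R)² = (1·δV/V)² + (-1·δI/I)²
  V term: (1×0.0262)² = 0.000689
  I term: (-1×0.0190)² = 0.000360
Total = 0.00105. Share from V = 0.000689/0.00105 = 0.657.

65.7%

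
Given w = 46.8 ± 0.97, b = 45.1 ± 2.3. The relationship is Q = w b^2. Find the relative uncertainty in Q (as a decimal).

Q is a product of powers, so relative uncertainties combine in quadrature:
  (1·δw/w)² = (1×0.0207)² = 0.000430;  (2·δb/b)² = (2×0.0510)² = 0.0104
δQ/Q = √(0.0108) = 0.104

0.104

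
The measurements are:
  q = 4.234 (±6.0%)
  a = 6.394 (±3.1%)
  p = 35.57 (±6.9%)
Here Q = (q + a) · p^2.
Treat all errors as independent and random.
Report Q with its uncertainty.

Let u = q + a = 10.63. δu = √(δq² + δa²) = √(0.0645 + 0.0393) = 0.322, so δu/u = 0.0303.
Q is then a monomial in u, p:
δQ/Q = √((δu/u)² + (2·δp/p)²) = √(0.000919 + 0.0190) = 0.141
Q = 13450, so δQ = 0.141 × 13450 = 1900.

13450 ± 1900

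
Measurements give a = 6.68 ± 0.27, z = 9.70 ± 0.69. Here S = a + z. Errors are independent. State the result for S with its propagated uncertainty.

16.4 ± 0.741

Sums and differences: (δS)² = Σ (cᵢ δxᵢ)².
  (δa)² = 0.0729;  (δz)² = 0.476
δS = √(0.549) = 0.741
S = 16.4.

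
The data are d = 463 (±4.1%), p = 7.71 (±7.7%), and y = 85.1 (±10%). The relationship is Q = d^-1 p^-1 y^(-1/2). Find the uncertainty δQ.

3.05e-06

Since Q is a product/quotient, work with relative uncertainties:
  (-1·δd/d)² = (-1×0.0410)² = 0.00168;  (-1·δp/p)² = (-1×0.0770)² = 0.00593;  (−½·δy/y)² = (-0.5×0.100)² = 0.00250
δQ/Q = √(0.0101) = 0.101
Q = 3.04e-05, so δQ = 0.101 × 3.04e-05 = 3.05e-06.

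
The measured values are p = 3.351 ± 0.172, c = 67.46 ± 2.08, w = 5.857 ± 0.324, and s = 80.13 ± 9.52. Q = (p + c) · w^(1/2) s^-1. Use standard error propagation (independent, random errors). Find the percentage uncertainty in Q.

Let u = p + c = 70.81. δu = √(δp² + δc²) = √(0.0296 + 4.33) = 2.09, so δu/u = 0.0295.
Q is then a monomial in u, w, s:
δQ/Q = √((δu/u)² + (½·δw/w)² + (-1·δs/s)²) = √(0.000869 + 0.000765 + 0.0141) = 0.125

12.5%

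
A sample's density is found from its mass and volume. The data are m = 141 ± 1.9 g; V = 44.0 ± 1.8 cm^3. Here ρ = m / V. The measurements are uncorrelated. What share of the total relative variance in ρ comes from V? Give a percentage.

(δρ/ρ)² = (1·δm/m)² + (-1·δV/V)²
  m term: (1×0.0135)² = 0.000182
  V term: (-1×0.0409)² = 0.00167
Total = 0.00186. Share from V = 0.00167/0.00186 = 0.902.

90.2%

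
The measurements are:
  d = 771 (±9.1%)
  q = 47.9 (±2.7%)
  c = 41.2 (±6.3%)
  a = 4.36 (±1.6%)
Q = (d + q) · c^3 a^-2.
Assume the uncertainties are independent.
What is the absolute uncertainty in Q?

6.33e+05

Let u = d + q = 819. δu = √(δd² + δq²) = √(4920 + 1.67) = 70.2, so δu/u = 0.0857.
Q is then a monomial in u, c, a:
δQ/Q = √((δu/u)² + (3·δc/c)² + (-2·δa/a)²) = √(0.00734 + 0.0357 + 0.00102) = 0.210
Q = 3.01e+06, so δQ = 0.210 × 3.01e+06 = 6.33e+05.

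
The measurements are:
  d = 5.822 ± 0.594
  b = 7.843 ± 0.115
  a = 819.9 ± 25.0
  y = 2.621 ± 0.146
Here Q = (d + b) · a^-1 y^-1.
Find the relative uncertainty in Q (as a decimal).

Let u = d + b = 13.66. δu = √(δd² + δb²) = √(0.353 + 0.0132) = 0.605, so δu/u = 0.0443.
Q is then a monomial in u, a, y:
δQ/Q = √((δu/u)² + (-1·δa/a)² + (-1·δy/y)²) = √(0.00196 + 0.000930 + 0.00310) = 0.0774

0.0774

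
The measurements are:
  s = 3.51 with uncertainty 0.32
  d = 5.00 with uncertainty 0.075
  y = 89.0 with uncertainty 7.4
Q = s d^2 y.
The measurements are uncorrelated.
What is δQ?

992

Products/powers → add relative errors in quadrature, weighted by exponent:
  (1·δs/s)² = (1×0.0912)² = 0.00831;  (2·δd/d)² = (2×0.0150)² = 0.000900;  (1·δy/y)² = (1×0.0831)² = 0.00691
δQ/Q = √(0.0161) = 0.127
Q = 7810, so δQ = 0.127 × 7810 = 992.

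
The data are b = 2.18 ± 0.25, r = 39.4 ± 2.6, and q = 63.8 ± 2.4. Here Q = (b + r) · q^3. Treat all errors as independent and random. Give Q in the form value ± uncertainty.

(1.08 ± 0.139) × 10^7

Let u = b + r = 41.6. δu = √(δb² + δr²) = √(0.0625 + 6.76) = 2.61, so δu/u = 0.0628.
Q is then a monomial in u, q:
δQ/Q = √((δu/u)² + (3·δq/q)²) = √(0.00395 + 0.0127) = 0.129
Q = 1.08e+07, so δQ = 0.129 × 1.08e+07 = 1.39e+06.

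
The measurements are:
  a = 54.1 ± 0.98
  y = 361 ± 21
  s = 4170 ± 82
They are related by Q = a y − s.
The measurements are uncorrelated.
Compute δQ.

Let p = a·y = 19500. δp/p = √((1·δa/a)² + (1·δy/y)²) = √(0.000328 + 0.00338) = 0.0609, so δp = 1190.
Q = p − s: δQ = √(δp² + δs²) = √(1.42e+06 + 6720) = 1190

1190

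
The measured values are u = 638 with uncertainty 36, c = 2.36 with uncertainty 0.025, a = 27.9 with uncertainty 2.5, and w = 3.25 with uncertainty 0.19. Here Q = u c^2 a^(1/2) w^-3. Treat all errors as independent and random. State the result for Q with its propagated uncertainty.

Products/powers → add relative errors in quadrature, weighted by exponent:
  (1·δu/u)² = (1×0.0564)² = 0.00318;  (2·δc/c)² = (2×0.0106)² = 0.000449;  (½·δa/a)² = (0.5×0.0896)² = 0.00201;  (-3·δw/w)² = (-3×0.0585)² = 0.0308
δQ/Q = √(0.0364) = 0.191
Q = 547, so δQ = 0.191 × 547 = 104.

547 ± 104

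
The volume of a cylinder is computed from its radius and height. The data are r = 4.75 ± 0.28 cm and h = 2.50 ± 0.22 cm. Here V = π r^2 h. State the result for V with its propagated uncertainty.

177 ± 26.1 cm^3

V is a product of powers, so relative uncertainties combine in quadrature:
  (2·δr/r)² = (2×0.0589)² = 0.0139;  (1·δh/h)² = (1×0.0880)² = 0.00774
δV/V = √(0.0216) = 0.147
V = 177 cm^3, so δV = 0.147 × 177 = 26.1 cm^3.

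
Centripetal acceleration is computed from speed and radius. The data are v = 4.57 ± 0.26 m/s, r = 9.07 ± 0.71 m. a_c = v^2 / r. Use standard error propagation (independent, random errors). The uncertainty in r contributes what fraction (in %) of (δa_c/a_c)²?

(δa_c/a_c)² = (2·δv/v)² + (-1·δr/r)²
  v term: (2×0.0569)² = 0.0129
  r term: (-1×0.0783)² = 0.00613
Total = 0.0191. Share from r = 0.00613/0.0191 = 0.321.

32.1%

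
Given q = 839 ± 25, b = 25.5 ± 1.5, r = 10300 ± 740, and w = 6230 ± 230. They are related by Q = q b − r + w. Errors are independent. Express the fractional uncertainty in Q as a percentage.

Let p = q·b = 21400. δp/p = √((1·δq/q)² + (1·δb/b)²) = √(0.000888 + 0.00346) = 0.0659, so δp = 1410.
Q = p − r + w: δQ = √(δp² + δr² + δw²) = √(1.99e+06 + 5.48e+05 + 52900) = 1610
Q = 17300, so δQ/Q = 1610/17300 = 0.0929.

9.29%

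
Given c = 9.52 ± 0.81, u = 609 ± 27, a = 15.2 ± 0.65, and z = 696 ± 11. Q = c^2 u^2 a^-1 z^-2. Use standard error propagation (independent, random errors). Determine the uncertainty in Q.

Since Q is a product/quotient, work with relative uncertainties:
  (2·δc/c)² = (2×0.0851)² = 0.0290;  (2·δu/u)² = (2×0.0443)² = 0.00786;  (-1·δa/a)² = (-1×0.0428)² = 0.00183;  (-2·δz/z)² = (-2×0.0158)² = 0.000999
δQ/Q = √(0.0396) = 0.199
Q = 4.57, so δQ = 0.199 × 4.57 = 0.909.

0.909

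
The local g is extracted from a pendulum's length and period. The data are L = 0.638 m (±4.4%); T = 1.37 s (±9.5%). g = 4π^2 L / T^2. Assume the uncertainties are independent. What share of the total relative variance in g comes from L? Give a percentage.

(δg/g)² = (1·δL/L)² + (-2·δT/T)²
  L term: (1×0.0440)² = 0.00194
  T term: (-2×0.0950)² = 0.0361
Total = 0.0380. Share from L = 0.00194/0.0380 = 0.0509.

5.09%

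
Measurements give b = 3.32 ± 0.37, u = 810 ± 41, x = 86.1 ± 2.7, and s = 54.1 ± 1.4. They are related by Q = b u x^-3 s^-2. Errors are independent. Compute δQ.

2.34e-07

Q is a product of powers, so relative uncertainties combine in quadrature:
  (1·δb/b)² = (1×0.111)² = 0.0124;  (1·δu/u)² = (1×0.0506)² = 0.00256;  (-3·δx/x)² = (-3×0.0314)² = 0.00885;  (-2·δs/s)² = (-2×0.0259)² = 0.00268
δQ/Q = √(0.0265) = 0.163
Q = 1.44e-06, so δQ = 0.163 × 1.44e-06 = 2.34e-07.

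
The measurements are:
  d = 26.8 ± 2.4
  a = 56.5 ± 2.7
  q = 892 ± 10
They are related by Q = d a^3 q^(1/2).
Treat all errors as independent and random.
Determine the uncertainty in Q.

Each factor contributes (exponent × relative error)² to (δQ/Q)²:
  (1·δd/d)² = (1×0.0896)² = 0.00802;  (3·δa/a)² = (3×0.0478)² = 0.0206;  (½·δq/q)² = (0.5×0.0112)² = 3.14e-05
δQ/Q = √(0.0286) = 0.169
Q = 1.44e+08, so δQ = 0.169 × 1.44e+08 = 2.44e+07.

2.44e+07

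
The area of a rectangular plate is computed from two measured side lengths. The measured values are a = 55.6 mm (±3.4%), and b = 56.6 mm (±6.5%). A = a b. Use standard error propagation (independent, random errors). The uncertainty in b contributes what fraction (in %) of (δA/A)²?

(δA/A)² = (1·δa/a)² + (1·δb/b)²
  a term: (1×0.0340)² = 0.00116
  b term: (1×0.0650)² = 0.00423
Total = 0.00538. Share from b = 0.00423/0.00538 = 0.785.

78.5%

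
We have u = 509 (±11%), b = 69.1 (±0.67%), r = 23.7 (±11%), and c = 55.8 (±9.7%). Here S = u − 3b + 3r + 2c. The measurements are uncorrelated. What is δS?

57.6

Each term contributes (cᵢ δxᵢ)² to (δS)²:
  (δu)² = 3130;  (3·δb)² = 1.93;  (3·δr)² = 61.2;  (2·δc)² = 117
δS = √(3320) = 57.6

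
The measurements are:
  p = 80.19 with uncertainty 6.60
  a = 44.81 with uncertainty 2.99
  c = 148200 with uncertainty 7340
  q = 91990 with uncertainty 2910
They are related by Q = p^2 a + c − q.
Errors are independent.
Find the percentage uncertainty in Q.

15.0%

Let w = p^2·a = 288100. δw/w = √((2·δp/p)² + (1·δa/a)²) = √(0.0271 + 0.00445) = 0.178, so δw = 51200.
Q = w + c − q: δQ = √(δw² + δc² + δq²) = √(2.62e+09 + 5.39e+07 + 8.47e+06) = 51800
Q = 344400, so δQ/Q = 51800/344400 = 0.150.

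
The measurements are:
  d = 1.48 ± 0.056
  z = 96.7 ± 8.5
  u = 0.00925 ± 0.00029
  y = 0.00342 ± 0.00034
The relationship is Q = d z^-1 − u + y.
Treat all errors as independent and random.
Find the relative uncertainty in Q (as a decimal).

Let p = d·z^-1 = 0.0153. δp/p = √((1·δd/d)² + (-1·δz/z)²) = √(0.00143 + 0.00773) = 0.0957, so δp = 0.00146.
Q = p − u + y: δQ = √(δp² + δu² + δy²) = √(2.15e-06 + 8.41e-08 + 1.16e-07) = 0.00153
Q = 0.00948, so δQ/Q = 0.00153/0.00948 = 0.162.

0.162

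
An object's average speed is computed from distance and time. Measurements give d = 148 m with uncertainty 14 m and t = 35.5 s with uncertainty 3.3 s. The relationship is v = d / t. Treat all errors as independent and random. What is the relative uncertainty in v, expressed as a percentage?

13.3%

Products/powers → add relative errors in quadrature, weighted by exponent:
  (1·δd/d)² = (1×0.0946)² = 0.00895;  (-1·δt/t)² = (-1×0.0930)² = 0.00864
δv/v = √(0.0176) = 0.133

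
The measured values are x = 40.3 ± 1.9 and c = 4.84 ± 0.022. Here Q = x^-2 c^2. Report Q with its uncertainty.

Since Q is a product/quotient, work with relative uncertainties:
  (-2·δx/x)² = (-2×0.0471)² = 0.00889;  (2·δc/c)² = (2×0.00455)² = 8.26e-05
δQ/Q = √(0.00897) = 0.0947
Q = 0.0144, so δQ = 0.0947 × 0.0144 = 0.00137.

0.0144 ± 0.00137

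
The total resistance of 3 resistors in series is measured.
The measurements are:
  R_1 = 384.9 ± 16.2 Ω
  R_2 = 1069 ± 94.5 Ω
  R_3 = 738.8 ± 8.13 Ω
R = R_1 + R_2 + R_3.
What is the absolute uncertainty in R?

R is a linear combination, so absolute uncertainties add in quadrature:
  (δR_1)² = 262;  (δR_2)² = 8930;  (δR_3)² = 66.1
δR = √(9260) = 96.2 Ω

96.2 Ω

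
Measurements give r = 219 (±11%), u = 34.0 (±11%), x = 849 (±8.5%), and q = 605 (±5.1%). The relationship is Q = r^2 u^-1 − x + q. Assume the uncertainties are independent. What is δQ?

Let p = r^2·u^-1 = 1410. δp/p = √((2·δr/r)² + (-1·δu/u)²) = √(0.0484 + 0.0121) = 0.246, so δp = 347.
Q = p − x + q: δQ = √(δp² + δx² + δq²) = √(1.2e+05 + 5210 + 952) = 356

356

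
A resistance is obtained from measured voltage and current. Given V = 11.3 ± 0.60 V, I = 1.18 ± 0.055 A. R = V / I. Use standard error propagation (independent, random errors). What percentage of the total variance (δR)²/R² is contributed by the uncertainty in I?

(δR/R)² = (1·δV/V)² + (-1·δI/I)²
  V term: (1×0.0531)² = 0.00282
  I term: (-1×0.0466)² = 0.00217
Total = 0.00499. Share from I = 0.00217/0.00499 = 0.435.

43.5%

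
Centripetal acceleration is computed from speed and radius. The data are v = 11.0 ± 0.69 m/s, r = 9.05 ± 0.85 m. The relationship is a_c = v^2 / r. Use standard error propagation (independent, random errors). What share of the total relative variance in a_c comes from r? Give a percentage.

35.9%

(δa_c/a_c)² = (2·δv/v)² + (-1·δr/r)²
  v term: (2×0.0627)² = 0.0157
  r term: (-1×0.0939)² = 0.00882
Total = 0.0246. Share from r = 0.00882/0.0246 = 0.359.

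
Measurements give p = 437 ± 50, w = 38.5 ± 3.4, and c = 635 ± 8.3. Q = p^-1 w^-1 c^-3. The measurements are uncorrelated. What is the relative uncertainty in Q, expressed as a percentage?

For a monomial Q ∝ p^-1, w^-1, c^-3, fractional errors add in quadrature:
  (-1·δp/p)² = (-1×0.114)² = 0.0131;  (-1·δw/w)² = (-1×0.0883)² = 0.00780;  (-3·δc/c)² = (-3×0.0131)² = 0.00154
δQ/Q = √(0.0224) = 0.150

15.0%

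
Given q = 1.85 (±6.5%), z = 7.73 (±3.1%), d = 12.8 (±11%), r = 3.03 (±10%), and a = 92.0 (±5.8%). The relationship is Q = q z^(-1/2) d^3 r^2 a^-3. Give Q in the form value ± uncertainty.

Products/powers → add relative errors in quadrature, weighted by exponent:
  (1·δq/q)² = (1×0.0650)² = 0.00423;  (−½·δz/z)² = (-0.5×0.0310)² = 0.000240;  (3·δd/d)² = (3×0.110)² = 0.109;  (2·δr/r)² = (2×0.100)² = 0.0400;  (-3·δa/a)² = (-3×0.0580)² = 0.0303
δQ/Q = √(0.184) = 0.429
Q = 0.0165, so δQ = 0.429 × 0.0165 = 0.00705.

0.0165 ± 0.00705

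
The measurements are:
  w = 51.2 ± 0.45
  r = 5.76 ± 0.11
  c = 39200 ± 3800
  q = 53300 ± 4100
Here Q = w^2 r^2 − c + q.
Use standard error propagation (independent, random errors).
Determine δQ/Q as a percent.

Let p = w^2·r^2 = 87000. δp/p = √((2·δw/w)² + (2·δr/r)²) = √(0.000309 + 0.00146) = 0.0420, so δp = 3660.
Q = p − c + q: δQ = √(δp² + δc² + δq²) = √(1.34e+07 + 1.44e+07 + 1.68e+07) = 6680
Q = 1.01e+05, so δQ/Q = 6680/1.01e+05 = 0.0661.

6.61%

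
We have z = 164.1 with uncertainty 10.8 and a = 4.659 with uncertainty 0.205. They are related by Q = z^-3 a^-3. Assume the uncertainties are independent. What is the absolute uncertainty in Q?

5.31e-10

Q is a product of powers, so relative uncertainties combine in quadrature:
  (-3·δz/z)² = (-3×0.0658)² = 0.0390;  (-3·δa/a)² = (-3×0.0440)² = 0.0174
δQ/Q = √(0.0564) = 0.238
Q = 2.238e-09, so δQ = 0.238 × 2.238e-09 = 5.31e-10.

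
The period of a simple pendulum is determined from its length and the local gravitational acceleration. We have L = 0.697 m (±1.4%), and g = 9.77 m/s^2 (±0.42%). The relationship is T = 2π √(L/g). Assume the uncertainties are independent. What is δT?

0.0123 s

For a monomial T ∝ L^(1/2), g^(-1/2), fractional errors add in quadrature:
  (½·δL/L)² = (0.5×0.0140)² = 4.9e-05;  (−½·δg/g)² = (-0.5×0.00420)² = 4.41e-06
δT/T = √(5.34e-05) = 0.00731
T = 1.68 s, so δT = 0.00731 × 1.68 = 0.0123 s.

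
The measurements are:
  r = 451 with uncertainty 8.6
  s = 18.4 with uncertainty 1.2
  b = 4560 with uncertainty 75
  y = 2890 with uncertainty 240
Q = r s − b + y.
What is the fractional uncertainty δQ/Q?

Let p = r·s = 8300. δp/p = √((1·δr/r)² + (1·δs/s)²) = √(0.000364 + 0.00425) = 0.0679, so δp = 564.
Q = p − b + y: δQ = √(δp² + δb² + δy²) = √(3.18e+05 + 5620 + 57600) = 617
Q = 6630, so δQ/Q = 617/6630 = 0.0931.

0.0931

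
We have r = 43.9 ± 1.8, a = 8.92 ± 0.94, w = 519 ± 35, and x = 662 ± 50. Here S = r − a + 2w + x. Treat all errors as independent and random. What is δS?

S is a linear combination, so absolute uncertainties add in quadrature:
  (δr)² = 3.24;  (δa)² = 0.884;  (2·δw)² = 4900;  (δx)² = 2500
δS = √(7400) = 86.0

86.0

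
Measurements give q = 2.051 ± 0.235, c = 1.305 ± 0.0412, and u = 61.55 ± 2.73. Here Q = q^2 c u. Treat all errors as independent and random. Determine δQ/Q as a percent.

23.6%

Relative error in a monomial: (δQ/Q)² = Σ (nᵢ · δxᵢ/xᵢ)².
  (2·δq/q)² = (2×0.115)² = 0.0525;  (1·δc/c)² = (1×0.0316)² = 0.000997;  (1·δu/u)² = (1×0.0444)² = 0.00197
δQ/Q = √(0.0555) = 0.236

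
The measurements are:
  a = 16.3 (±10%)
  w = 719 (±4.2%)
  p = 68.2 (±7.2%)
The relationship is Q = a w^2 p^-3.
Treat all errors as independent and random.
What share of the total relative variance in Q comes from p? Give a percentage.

73.2%

(δQ/Q)² = (1·δa/a)² + (2·δw/w)² + (-3·δp/p)²
  a term: (1×0.100)² = 0.0100
  w term: (2×0.0420)² = 0.00706
  p term: (-3×0.0720)² = 0.0467
Total = 0.0637. Share from p = 0.0467/0.0637 = 0.732.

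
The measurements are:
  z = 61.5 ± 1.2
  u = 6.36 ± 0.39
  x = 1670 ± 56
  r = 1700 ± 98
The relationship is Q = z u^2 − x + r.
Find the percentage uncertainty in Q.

Let p = z·u^2 = 2490. δp/p = √((1·δz/z)² + (2·δu/u)²) = √(0.000381 + 0.0150) = 0.124, so δp = 309.
Q = p − x + r: δQ = √(δp² + δx² + δr²) = √(95400 + 3140 + 9600) = 329
Q = 2520, so δQ/Q = 329/2520 = 0.131.

13.1%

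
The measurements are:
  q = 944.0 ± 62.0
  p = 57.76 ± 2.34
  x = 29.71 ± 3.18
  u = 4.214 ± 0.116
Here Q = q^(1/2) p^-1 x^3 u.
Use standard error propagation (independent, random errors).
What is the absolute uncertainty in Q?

Each factor contributes (exponent × relative error)² to (δQ/Q)²:
  (½·δq/q)² = (0.5×0.0657)² = 0.00108;  (-1·δp/p)² = (-1×0.0405)² = 0.00164;  (3·δx/x)² = (3×0.107)² = 0.103;  (1·δu/u)² = (1×0.0275)² = 0.000758
δQ/Q = √(0.107) = 0.326
Q = 58780, so δQ = 0.326 × 58780 = 19200.

19200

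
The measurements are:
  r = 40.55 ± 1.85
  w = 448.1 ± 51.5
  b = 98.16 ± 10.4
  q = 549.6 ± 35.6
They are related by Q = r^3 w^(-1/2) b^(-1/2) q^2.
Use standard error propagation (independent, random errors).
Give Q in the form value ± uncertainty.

(9.603 ± 1.96) × 10^7

Since Q is a product/quotient, work with relative uncertainties:
  (3·δr/r)² = (3×0.0456)² = 0.0187;  (−½·δw/w)² = (-0.5×0.115)² = 0.00330;  (−½·δb/b)² = (-0.5×0.106)² = 0.00281;  (2·δq/q)² = (2×0.0648)² = 0.0168
δQ/Q = √(0.0416) = 0.204
Q = 9.603e+07, so δQ = 0.204 × 9.603e+07 = 1.96e+07.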